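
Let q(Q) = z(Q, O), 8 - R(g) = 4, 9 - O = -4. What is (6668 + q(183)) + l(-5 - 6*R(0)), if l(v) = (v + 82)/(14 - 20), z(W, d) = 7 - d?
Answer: 39919/6 ≈ 6653.2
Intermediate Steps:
O = 13 (O = 9 - 1*(-4) = 9 + 4 = 13)
R(g) = 4 (R(g) = 8 - 1*4 = 8 - 4 = 4)
l(v) = -41/3 - v/6 (l(v) = (82 + v)/(-6) = (82 + v)*(-⅙) = -41/3 - v/6)
q(Q) = -6 (q(Q) = 7 - 1*13 = 7 - 13 = -6)
(6668 + q(183)) + l(-5 - 6*R(0)) = (6668 - 6) + (-41/3 - (-5 - 6*4)/6) = 6662 + (-41/3 - (-5 - 24)/6) = 6662 + (-41/3 - ⅙*(-29)) = 6662 + (-41/3 + 29/6) = 6662 - 53/6 = 39919/6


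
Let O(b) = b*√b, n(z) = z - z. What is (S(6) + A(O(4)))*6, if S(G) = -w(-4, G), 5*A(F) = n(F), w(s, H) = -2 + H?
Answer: -24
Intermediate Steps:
n(z) = 0
O(b) = b^(3/2)
A(F) = 0 (A(F) = (⅕)*0 = 0)
S(G) = 2 - G (S(G) = -(-2 + G) = 2 - G)
(S(6) + A(O(4)))*6 = ((2 - 1*6) + 0)*6 = ((2 - 6) + 0)*6 = (-4 + 0)*6 = -4*6 = -24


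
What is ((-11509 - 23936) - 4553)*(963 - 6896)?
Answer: 237308134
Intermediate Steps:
((-11509 - 23936) - 4553)*(963 - 6896) = (-35445 - 4553)*(-5933) = -39998*(-5933) = 237308134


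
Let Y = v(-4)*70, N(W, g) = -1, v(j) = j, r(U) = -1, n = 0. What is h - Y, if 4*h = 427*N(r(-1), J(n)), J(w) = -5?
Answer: 693/4 ≈ 173.25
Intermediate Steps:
Y = -280 (Y = -4*70 = -280)
h = -427/4 (h = (427*(-1))/4 = (¼)*(-427) = -427/4 ≈ -106.75)
h - Y = -427/4 - 1*(-280) = -427/4 + 280 = 693/4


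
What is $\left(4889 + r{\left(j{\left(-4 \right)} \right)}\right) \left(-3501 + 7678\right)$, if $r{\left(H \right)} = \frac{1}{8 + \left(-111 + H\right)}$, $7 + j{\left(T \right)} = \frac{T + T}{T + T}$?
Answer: $\frac{2225923300}{109} \approx 2.0421 \cdot 10^{7}$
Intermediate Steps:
$j{\left(T \right)} = -6$ ($j{\left(T \right)} = -7 + \frac{T + T}{T + T} = -7 + \frac{2 T}{2 T} = -7 + 2 T \frac{1}{2 T} = -7 + 1 = -6$)
$r{\left(H \right)} = \frac{1}{-103 + H}$
$\left(4889 + r{\left(j{\left(-4 \right)} \right)}\right) \left(-3501 + 7678\right) = \left(4889 + \frac{1}{-103 - 6}\right) \left(-3501 + 7678\right) = \left(4889 + \frac{1}{-109}\right) 4177 = \left(4889 - \frac{1}{109}\right) 4177 = \frac{532900}{109} \cdot 4177 = \frac{2225923300}{109}$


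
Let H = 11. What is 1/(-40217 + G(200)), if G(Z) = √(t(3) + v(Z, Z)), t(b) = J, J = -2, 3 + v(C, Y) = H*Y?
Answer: -40217/1617404894 - √2195/1617404894 ≈ -2.4894e-5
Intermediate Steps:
v(C, Y) = -3 + 11*Y
t(b) = -2
G(Z) = √(-5 + 11*Z) (G(Z) = √(-2 + (-3 + 11*Z)) = √(-5 + 11*Z))
1/(-40217 + G(200)) = 1/(-40217 + √(-5 + 11*200)) = 1/(-40217 + √(-5 + 2200)) = 1/(-40217 + √2195)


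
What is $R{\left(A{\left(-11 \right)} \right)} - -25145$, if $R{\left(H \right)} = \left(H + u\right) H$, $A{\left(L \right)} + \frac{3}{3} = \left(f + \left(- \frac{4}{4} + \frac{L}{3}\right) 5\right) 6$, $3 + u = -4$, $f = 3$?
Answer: $41135$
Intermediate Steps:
$u = -7$ ($u = -3 - 4 = -7$)
$A{\left(L \right)} = -13 + 10 L$ ($A{\left(L \right)} = -1 + \left(3 + \left(- \frac{4}{4} + \frac{L}{3}\right) 5\right) 6 = -1 + \left(3 + \left(\left(-4\right) \frac{1}{4} + L \frac{1}{3}\right) 5\right) 6 = -1 + \left(3 + \left(-1 + \frac{L}{3}\right) 5\right) 6 = -1 + \left(3 + \left(-5 + \frac{5 L}{3}\right)\right) 6 = -1 + \left(-2 + \frac{5 L}{3}\right) 6 = -1 + \left(-12 + 10 L\right) = -13 + 10 L$)
$R{\left(H \right)} = H \left(-7 + H\right)$ ($R{\left(H \right)} = \left(H - 7\right) H = \left(-7 + H\right) H = H \left(-7 + H\right)$)
$R{\left(A{\left(-11 \right)} \right)} - -25145 = \left(-13 + 10 \left(-11\right)\right) \left(-7 + \left(-13 + 10 \left(-11\right)\right)\right) - -25145 = \left(-13 - 110\right) \left(-7 - 123\right) + 25145 = - 123 \left(-7 - 123\right) + 25145 = \left(-123\right) \left(-130\right) + 25145 = 15990 + 25145 = 41135$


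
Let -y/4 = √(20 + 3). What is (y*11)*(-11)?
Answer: 484*√23 ≈ 2321.2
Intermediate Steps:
y = -4*√23 (y = -4*√(20 + 3) = -4*√23 ≈ -19.183)
(y*11)*(-11) = (-4*√23*11)*(-11) = -44*√23*(-11) = 484*√23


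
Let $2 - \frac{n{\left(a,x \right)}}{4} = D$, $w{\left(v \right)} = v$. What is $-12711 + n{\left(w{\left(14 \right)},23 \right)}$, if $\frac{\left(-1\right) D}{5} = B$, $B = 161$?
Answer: $-9483$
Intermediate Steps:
$D = -805$ ($D = \left(-5\right) 161 = -805$)
$n{\left(a,x \right)} = 3228$ ($n{\left(a,x \right)} = 8 - -3220 = 8 + 3220 = 3228$)
$-12711 + n{\left(w{\left(14 \right)},23 \right)} = -12711 + 3228 = -9483$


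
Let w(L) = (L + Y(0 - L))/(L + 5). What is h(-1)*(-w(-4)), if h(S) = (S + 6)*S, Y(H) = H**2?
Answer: 60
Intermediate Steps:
h(S) = S*(6 + S) (h(S) = (6 + S)*S = S*(6 + S))
w(L) = (L + L**2)/(5 + L) (w(L) = (L + (0 - L)**2)/(L + 5) = (L + (-L)**2)/(5 + L) = (L + L**2)/(5 + L))
h(-1)*(-w(-4)) = (-(6 - 1))*(-(-4)*(1 - 4)/(5 - 4)) = (-1*5)*(-(-4)*(-3)/1) = -(-5)*(-4*1*(-3)) = -(-5)*12 = -5*(-12) = 60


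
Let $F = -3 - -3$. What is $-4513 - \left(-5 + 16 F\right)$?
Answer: $-4508$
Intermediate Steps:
$F = 0$ ($F = -3 + 3 = 0$)
$-4513 - \left(-5 + 16 F\right) = -4513 + \left(5 - 0\right) = -4513 + \left(5 + 0\right) = -4513 + 5 = -4508$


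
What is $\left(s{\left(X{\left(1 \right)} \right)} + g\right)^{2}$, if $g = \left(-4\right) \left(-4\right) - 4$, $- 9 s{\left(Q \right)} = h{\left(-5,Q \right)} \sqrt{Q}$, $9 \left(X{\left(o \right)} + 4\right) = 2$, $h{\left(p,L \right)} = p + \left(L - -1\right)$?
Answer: $\frac{8336456}{59049} + \frac{560 i \sqrt{34}}{81} \approx 141.18 + 40.313 i$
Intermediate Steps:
$h{\left(p,L \right)} = 1 + L + p$ ($h{\left(p,L \right)} = p + \left(L + 1\right) = p + \left(1 + L\right) = 1 + L + p$)
$X{\left(o \right)} = - \frac{34}{9}$ ($X{\left(o \right)} = -4 + \frac{1}{9} \cdot 2 = -4 + \frac{2}{9} = - \frac{34}{9}$)
$s{\left(Q \right)} = - \frac{\sqrt{Q} \left(-4 + Q\right)}{9}$ ($s{\left(Q \right)} = - \frac{\left(1 + Q - 5\right) \sqrt{Q}}{9} = - \frac{\left(-4 + Q\right) \sqrt{Q}}{9} = - \frac{\sqrt{Q} \left(-4 + Q\right)}{9}$)
$g = 12$ ($g = 16 - 4 = 12$)
$\left(s{\left(X{\left(1 \right)} \right)} + g\right)^{2} = \left(\frac{\sqrt{- \frac{34}{9}} \left(4 - - \frac{34}{9}\right)}{9} + 12\right)^{2} = \left(\frac{\frac{i \sqrt{34}}{3} \left(4 + \frac{34}{9}\right)}{9} + 12\right)^{2} = \left(\frac{1}{9} \frac{i \sqrt{34}}{3} \cdot \frac{70}{9} + 12\right)^{2} = \left(\frac{70 i \sqrt{34}}{243} + 12\right)^{2} = \left(12 + \frac{70 i \sqrt{34}}{243}\right)^{2}$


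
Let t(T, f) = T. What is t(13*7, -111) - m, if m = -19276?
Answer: 19367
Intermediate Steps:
t(13*7, -111) - m = 13*7 - 1*(-19276) = 91 + 19276 = 19367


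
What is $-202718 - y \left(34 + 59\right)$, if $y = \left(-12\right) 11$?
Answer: $-190442$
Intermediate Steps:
$y = -132$
$-202718 - y \left(34 + 59\right) = -202718 - - 132 \left(34 + 59\right) = -202718 - \left(-132\right) 93 = -202718 - -12276 = -202718 + 12276 = -190442$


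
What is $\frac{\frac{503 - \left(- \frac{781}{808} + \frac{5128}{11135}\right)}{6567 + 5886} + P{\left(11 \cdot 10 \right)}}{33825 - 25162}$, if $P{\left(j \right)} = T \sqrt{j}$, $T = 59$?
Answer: $\frac{647154893}{138658291487160} + \frac{59 \sqrt{110}}{8663} \approx 0.071435$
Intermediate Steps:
$P{\left(j \right)} = 59 \sqrt{j}$
$\frac{\frac{503 - \left(- \frac{781}{808} + \frac{5128}{11135}\right)}{6567 + 5886} + P{\left(11 \cdot 10 \right)}}{33825 - 25162} = \frac{\frac{503 - \left(- \frac{781}{808} + \frac{5128}{11135}\right)}{6567 + 5886} + 59 \sqrt{11 \cdot 10}}{33825 - 25162} = \frac{\frac{503 - - \frac{4553011}{8997080}}{12453} + 59 \sqrt{110}}{8663} = \left(\left(503 + \left(- \frac{5128}{11135} + \frac{781}{808}\right)\right) \frac{1}{12453} + 59 \sqrt{110}\right) \frac{1}{8663} = \left(\left(503 + \frac{4553011}{8997080}\right) \frac{1}{12453} + 59 \sqrt{110}\right) \frac{1}{8663} = \left(\frac{4530084251}{8997080} \cdot \frac{1}{12453} + 59 \sqrt{110}\right) \frac{1}{8663} = \left(\frac{647154893}{16005805320} + 59 \sqrt{110}\right) \frac{1}{8663} = \frac{647154893}{138658291487160} + \frac{59 \sqrt{110}}{8663}$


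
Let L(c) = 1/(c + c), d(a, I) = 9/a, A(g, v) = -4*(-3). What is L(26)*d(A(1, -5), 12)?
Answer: 3/208 ≈ 0.014423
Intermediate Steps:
A(g, v) = 12
L(c) = 1/(2*c)
L(26)*d(A(1, -5), 12) = ((1/2)/26)*(9/12) = ((1/2)*(1/26))*(9*(1/12)) = (1/52)*(3/4) = 3/208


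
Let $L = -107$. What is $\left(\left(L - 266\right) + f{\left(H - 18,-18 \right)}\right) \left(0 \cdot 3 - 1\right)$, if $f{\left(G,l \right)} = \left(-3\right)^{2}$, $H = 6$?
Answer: $364$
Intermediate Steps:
$f{\left(G,l \right)} = 9$
$\left(\left(L - 266\right) + f{\left(H - 18,-18 \right)}\right) \left(0 \cdot 3 - 1\right) = \left(\left(-107 - 266\right) + 9\right) \left(0 \cdot 3 - 1\right) = \left(-373 + 9\right) \left(0 - 1\right) = \left(-364\right) \left(-1\right) = 364$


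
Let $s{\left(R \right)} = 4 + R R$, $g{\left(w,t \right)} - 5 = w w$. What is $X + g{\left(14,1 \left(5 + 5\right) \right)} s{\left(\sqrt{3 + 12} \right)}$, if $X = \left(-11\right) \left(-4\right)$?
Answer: $3863$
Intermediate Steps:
$X = 44$
$g{\left(w,t \right)} = 5 + w^{2}$ ($g{\left(w,t \right)} = 5 + w w = 5 + w^{2}$)
$s{\left(R \right)} = 4 + R^{2}$
$X + g{\left(14,1 \left(5 + 5\right) \right)} s{\left(\sqrt{3 + 12} \right)} = 44 + \left(5 + 14^{2}\right) \left(4 + \left(\sqrt{3 + 12}\right)^{2}\right) = 44 + \left(5 + 196\right) \left(4 + \left(\sqrt{15}\right)^{2}\right) = 44 + 201 \left(4 + 15\right) = 44 + 201 \cdot 19 = 44 + 3819 = 3863$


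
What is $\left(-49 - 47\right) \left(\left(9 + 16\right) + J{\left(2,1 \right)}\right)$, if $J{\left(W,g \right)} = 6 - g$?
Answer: $-2880$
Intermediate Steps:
$\left(-49 - 47\right) \left(\left(9 + 16\right) + J{\left(2,1 \right)}\right) = \left(-49 - 47\right) \left(\left(9 + 16\right) + \left(6 - 1\right)\right) = - 96 \left(25 + \left(6 - 1\right)\right) = - 96 \left(25 + 5\right) = \left(-96\right) 30 = -2880$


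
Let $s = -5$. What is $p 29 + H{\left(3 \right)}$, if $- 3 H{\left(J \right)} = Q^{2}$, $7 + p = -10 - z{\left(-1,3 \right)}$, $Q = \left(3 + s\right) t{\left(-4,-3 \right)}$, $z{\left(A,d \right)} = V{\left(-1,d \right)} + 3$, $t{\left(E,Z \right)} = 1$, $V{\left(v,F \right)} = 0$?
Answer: $- \frac{1744}{3} \approx -581.33$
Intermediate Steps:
$z{\left(A,d \right)} = 3$ ($z{\left(A,d \right)} = 0 + 3 = 3$)
$Q = -2$ ($Q = \left(3 - 5\right) 1 = \left(-2\right) 1 = -2$)
$p = -20$ ($p = -7 - 13 = -20$)
$H{\left(J \right)} = - \frac{4}{3}$ ($H{\left(J \right)} = - \frac{\left(-2\right)^{2}}{3} = \left(- \frac{1}{3}\right) 4 = - \frac{4}{3}$)
$p 29 + H{\left(3 \right)} = \left(-20\right) 29 - \frac{4}{3} = -580 - \frac{4}{3} = - \frac{1744}{3}$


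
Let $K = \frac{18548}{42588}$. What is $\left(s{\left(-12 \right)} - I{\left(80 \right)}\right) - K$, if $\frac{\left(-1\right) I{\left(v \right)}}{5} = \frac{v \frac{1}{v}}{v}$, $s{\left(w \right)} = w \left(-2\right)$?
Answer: $\frac{4024903}{170352} \approx 23.627$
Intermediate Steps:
$s{\left(w \right)} = - 2 w$
$I{\left(v \right)} = - \frac{5}{v}$ ($I{\left(v \right)} = - 5 \frac{v \frac{1}{v}}{v} = - 5 \cdot 1 \frac{1}{v} = - \frac{5}{v}$)
$K = \frac{4637}{10647}$ ($K = 18548 \cdot \frac{1}{42588} = \frac{4637}{10647} \approx 0.43552$)
$\left(s{\left(-12 \right)} - I{\left(80 \right)}\right) - K = \left(\left(-2\right) \left(-12\right) - - \frac{5}{80}\right) - \frac{4637}{10647} = \left(24 - \left(-5\right) \frac{1}{80}\right) - \frac{4637}{10647} = \left(24 - - \frac{1}{16}\right) - \frac{4637}{10647} = \left(24 + \frac{1}{16}\right) - \frac{4637}{10647} = \frac{385}{16} - \frac{4637}{10647} = \frac{4024903}{170352}$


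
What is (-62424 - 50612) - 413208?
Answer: -526244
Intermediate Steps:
(-62424 - 50612) - 413208 = -113036 - 413208 = -526244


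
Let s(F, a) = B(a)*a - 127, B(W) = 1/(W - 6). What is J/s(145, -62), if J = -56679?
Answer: 642362/1429 ≈ 449.52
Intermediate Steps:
B(W) = 1/(-6 + W)
s(F, a) = -127 + a/(-6 + a) (s(F, a) = a/(-6 + a) - 127 = -127 + a/(-6 + a))
J/s(145, -62) = -56679*(-6 - 62)/(6*(127 - 21*(-62))) = -56679*(-34/(3*(127 + 1302))) = -56679/(6*(-1/68)*1429) = -56679/(-4287/34) = -56679*(-34/4287) = 642362/1429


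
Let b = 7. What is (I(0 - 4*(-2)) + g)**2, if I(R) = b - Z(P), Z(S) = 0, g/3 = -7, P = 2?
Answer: 196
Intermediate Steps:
g = -21 (g = 3*(-7) = -21)
I(R) = 7 (I(R) = 7 - 1*0 = 7 + 0 = 7)
(I(0 - 4*(-2)) + g)**2 = (7 - 21)**2 = (-14)**2 = 196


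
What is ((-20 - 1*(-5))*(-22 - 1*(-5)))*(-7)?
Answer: -1785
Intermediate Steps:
((-20 - 1*(-5))*(-22 - 1*(-5)))*(-7) = ((-20 + 5)*(-22 + 5))*(-7) = -15*(-17)*(-7) = 255*(-7) = -1785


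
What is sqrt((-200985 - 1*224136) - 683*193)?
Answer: 2*I*sqrt(139235) ≈ 746.28*I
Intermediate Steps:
sqrt((-200985 - 1*224136) - 683*193) = sqrt((-200985 - 224136) - 131819) = sqrt(-425121 - 131819) = sqrt(-556940) = 2*I*sqrt(139235)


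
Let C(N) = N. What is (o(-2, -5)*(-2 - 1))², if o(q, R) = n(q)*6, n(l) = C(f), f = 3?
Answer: 2916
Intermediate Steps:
n(l) = 3
o(q, R) = 18 (o(q, R) = 3*6 = 18)
(o(-2, -5)*(-2 - 1))² = (18*(-2 - 1))² = (18*(-3))² = (-54)² = 2916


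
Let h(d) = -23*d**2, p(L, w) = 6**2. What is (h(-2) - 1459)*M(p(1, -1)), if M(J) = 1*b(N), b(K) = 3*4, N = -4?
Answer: -18612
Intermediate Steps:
b(K) = 12
p(L, w) = 36
M(J) = 12 (M(J) = 1*12 = 12)
(h(-2) - 1459)*M(p(1, -1)) = (-23*(-2)**2 - 1459)*12 = (-23*4 - 1459)*12 = (-92 - 1459)*12 = -1551*12 = -18612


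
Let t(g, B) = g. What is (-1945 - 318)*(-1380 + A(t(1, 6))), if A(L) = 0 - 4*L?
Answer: 3131992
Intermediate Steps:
A(L) = -4*L
(-1945 - 318)*(-1380 + A(t(1, 6))) = (-1945 - 318)*(-1380 - 4*1) = -2263*(-1380 - 4) = -2263*(-1384) = 3131992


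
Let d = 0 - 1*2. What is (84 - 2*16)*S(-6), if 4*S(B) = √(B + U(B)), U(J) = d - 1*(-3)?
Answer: 13*I*√5 ≈ 29.069*I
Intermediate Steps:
d = -2 (d = 0 - 2 = -2)
U(J) = 1 (U(J) = -2 - 1*(-3) = -2 + 3 = 1)
S(B) = √(1 + B)/4 (S(B) = √(B + 1)/4 = √(1 + B)/4)
(84 - 2*16)*S(-6) = (84 - 2*16)*(√(1 - 6)/4) = (84 - 32)*(√(-5)/4) = 52*((I*√5)/4) = 52*(I*√5/4) = 13*I*√5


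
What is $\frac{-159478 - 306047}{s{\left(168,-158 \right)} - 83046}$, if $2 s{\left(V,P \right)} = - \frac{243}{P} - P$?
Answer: $\frac{147105900}{26217329} \approx 5.611$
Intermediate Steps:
$s{\left(V,P \right)} = - \frac{243}{2 P} - \frac{P}{2}$ ($s{\left(V,P \right)} = \frac{- \frac{243}{P} - P}{2} = \frac{- P - \frac{243}{P}}{2} = - \frac{243}{2 P} - \frac{P}{2}$)
$\frac{-159478 - 306047}{s{\left(168,-158 \right)} - 83046} = \frac{-159478 - 306047}{\frac{-243 - \left(-158\right)^{2}}{2 \left(-158\right)} - 83046} = - \frac{465525}{\frac{1}{2} \left(- \frac{1}{158}\right) \left(-243 - 24964\right) - 83046} = - \frac{465525}{\frac{1}{2} \left(- \frac{1}{158}\right) \left(-25207\right) - 83046} = - \frac{465525}{\frac{25207}{316} - 83046} = - \frac{465525}{- \frac{26217329}{316}} = \left(-465525\right) \left(- \frac{316}{26217329}\right) = \frac{147105900}{26217329}$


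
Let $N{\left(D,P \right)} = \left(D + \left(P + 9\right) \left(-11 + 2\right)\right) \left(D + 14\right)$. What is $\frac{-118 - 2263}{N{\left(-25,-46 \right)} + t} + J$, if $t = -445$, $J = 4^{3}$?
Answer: $\frac{247693}{3833} \approx 64.621$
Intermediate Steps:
$J = 64$
$N{\left(D,P \right)} = \left(14 + D\right) \left(-81 + D - 9 P\right)$ ($N{\left(D,P \right)} = \left(D + \left(9 + P\right) \left(-9\right)\right) \left(14 + D\right) = \left(D - \left(81 + 9 P\right)\right) \left(14 + D\right) = \left(-81 + D - 9 P\right) \left(14 + D\right) = \left(14 + D\right) \left(-81 + D - 9 P\right)$)
$\frac{-118 - 2263}{N{\left(-25,-46 \right)} + t} + J = \frac{-118 - 2263}{\left(-1134 + \left(-25\right)^{2} - -5796 - -1675 - \left(-225\right) \left(-46\right)\right) - 445} + 64 = - \frac{2381}{\left(-1134 + 625 + 5796 + 1675 - 10350\right) - 445} + 64 = - \frac{2381}{-3388 - 445} + 64 = - \frac{2381}{-3833} + 64 = \left(-2381\right) \left(- \frac{1}{3833}\right) + 64 = \frac{2381}{3833} + 64 = \frac{247693}{3833}$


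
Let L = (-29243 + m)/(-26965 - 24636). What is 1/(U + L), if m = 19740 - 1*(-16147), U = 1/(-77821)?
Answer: -365058311/47008575 ≈ -7.7658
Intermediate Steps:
U = -1/77821 ≈ -1.2850e-5
m = 35887 (m = 19740 + 16147 = 35887)
L = -604/4691 (L = (-29243 + 35887)/(-26965 - 24636) = 6644/(-51601) = 6644*(-1/51601) = -604/4691 ≈ -0.12876)
1/(U + L) = 1/(-1/77821 - 604/4691) = 1/(-47008575/365058311) = -365058311/47008575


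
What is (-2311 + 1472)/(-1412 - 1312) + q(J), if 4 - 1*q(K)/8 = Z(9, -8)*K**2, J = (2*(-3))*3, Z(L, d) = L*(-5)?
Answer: 317815367/2724 ≈ 1.1667e+5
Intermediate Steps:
Z(L, d) = -5*L
J = -18 (J = -6*3 = -18)
q(K) = 32 + 360*K**2 (q(K) = 32 - 8*(-5*9)*K**2 = 32 - (-360)*K**2 = 32 + 360*K**2)
(-2311 + 1472)/(-1412 - 1312) + q(J) = (-2311 + 1472)/(-1412 - 1312) + (32 + 360*(-18)**2) = -839/(-2724) + (32 + 360*324) = -839*(-1/2724) + (32 + 116640) = 839/2724 + 116672 = 317815367/2724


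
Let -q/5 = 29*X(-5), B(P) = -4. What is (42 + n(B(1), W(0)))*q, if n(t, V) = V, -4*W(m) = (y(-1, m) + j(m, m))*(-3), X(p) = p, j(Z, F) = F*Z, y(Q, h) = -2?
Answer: 58725/2 ≈ 29363.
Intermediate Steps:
W(m) = -3/2 + 3*m²/4 (W(m) = -(-2 + m*m)*(-3)/4 = -(-2 + m²)*(-3)/4 = -(6 - 3*m²)/4 = -3/2 + 3*m²/4)
q = 725 (q = -145*(-5) = -5*(-145) = 725)
(42 + n(B(1), W(0)))*q = (42 + (-3/2 + (¾)*0²))*725 = (42 + (-3/2 + (¾)*0))*725 = (42 + (-3/2 + 0))*725 = (42 - 3/2)*725 = (81/2)*725 = 58725/2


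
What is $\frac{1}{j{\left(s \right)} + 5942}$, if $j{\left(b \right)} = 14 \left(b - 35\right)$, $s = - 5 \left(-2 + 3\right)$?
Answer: $\frac{1}{5382} \approx 0.0001858$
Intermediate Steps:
$s = -5$ ($s = \left(-5\right) 1 = -5$)
$j{\left(b \right)} = -490 + 14 b$ ($j{\left(b \right)} = 14 \left(-35 + b\right) = -490 + 14 b$)
$\frac{1}{j{\left(s \right)} + 5942} = \frac{1}{\left(-490 + 14 \left(-5\right)\right) + 5942} = \frac{1}{\left(-490 - 70\right) + 5942} = \frac{1}{-560 + 5942} = \frac{1}{5382}$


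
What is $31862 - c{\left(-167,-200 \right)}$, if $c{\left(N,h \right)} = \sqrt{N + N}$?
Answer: $31862 - i \sqrt{334} \approx 31862.0 - 18.276 i$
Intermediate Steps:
$c{\left(N,h \right)} = \sqrt{2} \sqrt{N}$ ($c{\left(N,h \right)} = \sqrt{2 N} = \sqrt{2} \sqrt{N}$)
$31862 - c{\left(-167,-200 \right)} = 31862 - \sqrt{2} \sqrt{-167} = 31862 - \sqrt{2} i \sqrt{167} = 31862 - i \sqrt{334}$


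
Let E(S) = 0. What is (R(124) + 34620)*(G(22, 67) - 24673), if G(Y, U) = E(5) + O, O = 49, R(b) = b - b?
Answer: -852482880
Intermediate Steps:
R(b) = 0
G(Y, U) = 49 (G(Y, U) = 0 + 49 = 49)
(R(124) + 34620)*(G(22, 67) - 24673) = (0 + 34620)*(49 - 24673) = 34620*(-24624) = -852482880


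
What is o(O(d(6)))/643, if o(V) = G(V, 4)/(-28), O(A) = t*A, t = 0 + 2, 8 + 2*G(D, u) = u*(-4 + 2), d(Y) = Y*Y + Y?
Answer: 2/4501 ≈ 0.00044435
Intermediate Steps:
d(Y) = Y + Y**2 (d(Y) = Y**2 + Y = Y + Y**2)
G(D, u) = -4 - u (G(D, u) = -4 + (u*(-4 + 2))/2 = -4 + (u*(-2))/2 = -4 + (-2*u)/2 = -4 - u)
t = 2
O(A) = 2*A
o(V) = 2/7 (o(V) = (-4 - 1*4)/(-28) = (-4 - 4)*(-1/28) = -8*(-1/28) = 2/7)
o(O(d(6)))/643 = (2/7)/643 = (2/7)*(1/643) = 2/4501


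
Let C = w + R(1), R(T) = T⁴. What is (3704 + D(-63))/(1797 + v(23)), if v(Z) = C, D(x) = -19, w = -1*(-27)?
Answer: 737/365 ≈ 2.0192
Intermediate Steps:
w = 27
C = 28 (C = 27 + 1⁴ = 27 + 1 = 28)
v(Z) = 28
(3704 + D(-63))/(1797 + v(23)) = (3704 - 19)/(1797 + 28) = 3685/1825 = 3685*(1/1825) = 737/365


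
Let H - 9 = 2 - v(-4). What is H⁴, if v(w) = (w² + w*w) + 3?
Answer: 331776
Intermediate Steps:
v(w) = 3 + 2*w² (v(w) = (w² + w²) + 3 = 2*w² + 3 = 3 + 2*w²)
H = -24 (H = 9 + (2 - (3 + 2*(-4)²)) = 9 + (2 - (3 + 2*16)) = 9 + (2 - (3 + 32)) = 9 + (2 - 1*35) = 9 + (2 - 35) = 9 - 33 = -24)
H⁴ = (-24)⁴ = 331776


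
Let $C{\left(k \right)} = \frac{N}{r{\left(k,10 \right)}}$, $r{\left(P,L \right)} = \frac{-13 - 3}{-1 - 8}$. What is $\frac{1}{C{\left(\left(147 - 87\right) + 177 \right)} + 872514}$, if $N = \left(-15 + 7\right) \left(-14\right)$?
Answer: $\frac{1}{872577} \approx 1.146 \cdot 10^{-6}$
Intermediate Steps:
$r{\left(P,L \right)} = \frac{16}{9}$ ($r{\left(P,L \right)} = - \frac{16}{-9} = \left(-16\right) \left(- \frac{1}{9}\right) = \frac{16}{9}$)
$N = 112$ ($N = \left(-8\right) \left(-14\right) = 112$)
$C{\left(k \right)} = 63$ ($C{\left(k \right)} = \frac{112}{\frac{16}{9}} = 112 \cdot \frac{9}{16} = 63$)
$\frac{1}{C{\left(\left(147 - 87\right) + 177 \right)} + 872514} = \frac{1}{63 + 872514} = \frac{1}{872577}$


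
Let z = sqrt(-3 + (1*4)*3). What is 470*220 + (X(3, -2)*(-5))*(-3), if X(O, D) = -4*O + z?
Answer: 103265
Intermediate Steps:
z = 3 (z = sqrt(-3 + 4*3) = sqrt(-3 + 12) = sqrt(9) = 3)
X(O, D) = 3 - 4*O (X(O, D) = -4*O + 3 = 3 - 4*O)
470*220 + (X(3, -2)*(-5))*(-3) = 470*220 + ((3 - 4*3)*(-5))*(-3) = 103400 + ((3 - 12)*(-5))*(-3) = 103400 - 9*(-5)*(-3) = 103400 + 45*(-3) = 103400 - 135 = 103265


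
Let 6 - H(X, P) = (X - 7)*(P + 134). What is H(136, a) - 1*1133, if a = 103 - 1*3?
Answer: -31313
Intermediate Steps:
a = 100 (a = 103 - 3 = 100)
H(X, P) = 6 - (-7 + X)*(134 + P) (H(X, P) = 6 - (X - 7)*(P + 134) = 6 - (-7 + X)*(134 + P))
H(136, a) - 1*1133 = (944 - 134*136 + 7*100 - 1*100*136) - 1*1133 = (944 - 18224 + 700 - 13600) - 1133 = -30180 - 1133 = -31313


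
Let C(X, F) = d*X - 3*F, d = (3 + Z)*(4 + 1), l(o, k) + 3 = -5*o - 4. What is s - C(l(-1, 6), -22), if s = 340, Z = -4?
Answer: 264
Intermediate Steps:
l(o, k) = -7 - 5*o (l(o, k) = -3 + (-5*o - 4) = -3 + (-4 - 5*o) = -7 - 5*o)
d = -5 (d = (3 - 4)*(4 + 1) = -1*5 = -5)
C(X, F) = -5*X - 3*F
s - C(l(-1, 6), -22) = 340 - (-5*(-7 - 5*(-1)) - 3*(-22)) = 340 - (-5*(-7 + 5) + 66) = 340 - (-5*(-2) + 66) = 340 - (10 + 66) = 340 - 1*76 = 340 - 76 = 264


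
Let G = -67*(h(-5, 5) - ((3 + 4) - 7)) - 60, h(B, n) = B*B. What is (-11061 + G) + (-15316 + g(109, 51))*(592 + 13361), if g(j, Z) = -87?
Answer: -214930855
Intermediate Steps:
h(B, n) = B**2
G = -1735 (G = -67*((-5)**2 - ((3 + 4) - 7)) - 60 = -67*(25 - (7 - 7)) - 60 = -67*(25 - 1*0) - 60 = -67*(25 + 0) - 60 = -67*25 - 60 = -1675 - 60 = -1735)
(-11061 + G) + (-15316 + g(109, 51))*(592 + 13361) = (-11061 - 1735) + (-15316 - 87)*(592 + 13361) = -12796 - 15403*13953 = -12796 - 214918059 = -214930855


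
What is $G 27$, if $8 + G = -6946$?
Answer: $-187758$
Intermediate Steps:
$G = -6954$ ($G = -8 - 6946 = -6954$)
$G 27 = \left(-6954\right) 27 = -187758$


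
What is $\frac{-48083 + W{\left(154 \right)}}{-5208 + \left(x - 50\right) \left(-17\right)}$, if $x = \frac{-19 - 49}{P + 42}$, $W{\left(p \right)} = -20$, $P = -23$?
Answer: $\frac{913957}{81646} \approx 11.194$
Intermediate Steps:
$x = - \frac{68}{19}$ ($x = \frac{-19 - 49}{-23 + 42} = - \frac{68}{19} \approx -3.5789$)
$\frac{-48083 + W{\left(154 \right)}}{-5208 + \left(x - 50\right) \left(-17\right)} = \frac{-48083 - 20}{-5208 + \left(- \frac{68}{19} - 50\right) \left(-17\right)} = - \frac{48103}{-5208 - - \frac{17306}{19}} = - \frac{48103}{-5208 + \frac{17306}{19}} = - \frac{48103}{- \frac{81646}{19}} = \left(-48103\right) \left(- \frac{19}{81646}\right) = \frac{913957}{81646}$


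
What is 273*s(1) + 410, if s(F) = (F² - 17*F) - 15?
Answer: -8053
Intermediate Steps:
s(F) = -15 + F² - 17*F
273*s(1) + 410 = 273*(-15 + 1² - 17*1) + 410 = 273*(-15 + 1 - 17) + 410 = 273*(-31) + 410 = -8463 + 410 = -8053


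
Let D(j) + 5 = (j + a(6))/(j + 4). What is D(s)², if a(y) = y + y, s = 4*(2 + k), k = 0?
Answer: 100/9 ≈ 11.111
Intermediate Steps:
s = 8 (s = 4*(2 + 0) = 4*2 = 8)
a(y) = 2*y
D(j) = -5 + (12 + j)/(4 + j) (D(j) = -5 + (j + 2*6)/(j + 4) = -5 + (j + 12)/(4 + j) = -5 + (12 + j)/(4 + j))
D(s)² = (4*(-2 - 1*8)/(4 + 8))² = (4*(-2 - 8)/12)² = (4*(1/12)*(-10))² = (-10/3)² = 100/9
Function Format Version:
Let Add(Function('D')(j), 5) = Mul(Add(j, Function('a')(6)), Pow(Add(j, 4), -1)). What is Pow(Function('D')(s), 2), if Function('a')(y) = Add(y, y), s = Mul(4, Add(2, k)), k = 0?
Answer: Rational(100, 9) ≈ 11.111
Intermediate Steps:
s = 8 (s = Mul(4, Add(2, 0)) = Mul(4, 2) = 8)
Function('a')(y) = Mul(2, y)
Function('D')(j) = Add(-5, Mul(Pow(Add(4, j), -1), Add(12, j))) (Function('D')(j) = Add(-5, Mul(Add(j, Mul(2, 6)), Pow(Add(j, 4), -1))) = Add(-5, Mul(Add(j, 12), Pow(Add(4, j), -1))) = Add(-5, Mul(Add(12, j), Pow(Add(4, j), -1))) = Add(-5, Mul(Pow(Add(4, j), -1), Add(12, j))))
Pow(Function('D')(s), 2) = Pow(Mul(4, Pow(Add(4, 8), -1), Add(-2, Mul(-1, 8))), 2) = Pow(Mul(4, Pow(12, -1), Add(-2, -8)), 2) = Pow(Mul(4, Rational(1, 12), -10), 2) = Pow(Rational(-10, 3), 2) = Rational(100, 9)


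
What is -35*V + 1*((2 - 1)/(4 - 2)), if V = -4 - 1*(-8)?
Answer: -279/2 ≈ -139.50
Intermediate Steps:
V = 4 (V = -4 + 8 = 4)
-35*V + 1*((2 - 1)/(4 - 2)) = -35*4 + 1*((2 - 1)/(4 - 2)) = -140 + 1*(1/2) = -140 + 1*(1*(½)) = -140 + 1*(½) = -140 + ½ = -279/2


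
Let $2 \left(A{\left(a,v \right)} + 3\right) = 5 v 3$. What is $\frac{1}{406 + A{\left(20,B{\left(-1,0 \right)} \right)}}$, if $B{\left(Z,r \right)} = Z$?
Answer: $\frac{2}{791} \approx 0.0025284$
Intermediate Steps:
$A{\left(a,v \right)} = -3 + \frac{15 v}{2}$ ($A{\left(a,v \right)} = -3 + \frac{5 v 3}{2} = -3 + \frac{15 v}{2}$)
$\frac{1}{406 + A{\left(20,B{\left(-1,0 \right)} \right)}} = \frac{1}{406 + \left(-3 + \frac{15}{2} \left(-1\right)\right)} = \frac{1}{406 - \frac{21}{2}} = \frac{1}{\frac{791}{2}} = \frac{2}{791}$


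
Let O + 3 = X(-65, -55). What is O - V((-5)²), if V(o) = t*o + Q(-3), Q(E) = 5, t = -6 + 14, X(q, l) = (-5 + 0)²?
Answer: -183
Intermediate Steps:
X(q, l) = 25 (X(q, l) = (-5)² = 25)
t = 8
V(o) = 5 + 8*o (V(o) = 8*o + 5 = 5 + 8*o)
O = 22 (O = -3 + 25 = 22)
O - V((-5)²) = 22 - (5 + 8*(-5)²) = 22 - (5 + 8*25) = 22 - (5 + 200) = 22 - 1*205 = 22 - 205 = -183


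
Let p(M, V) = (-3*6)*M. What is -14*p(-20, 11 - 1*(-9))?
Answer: -5040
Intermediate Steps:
p(M, V) = -18*M
-14*p(-20, 11 - 1*(-9)) = -(-252)*(-20) = -14*360 = -5040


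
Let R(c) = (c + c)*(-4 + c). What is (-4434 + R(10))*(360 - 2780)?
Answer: 10439880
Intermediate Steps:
R(c) = 2*c*(-4 + c) (R(c) = (2*c)*(-4 + c) = 2*c*(-4 + c))
(-4434 + R(10))*(360 - 2780) = (-4434 + 2*10*(-4 + 10))*(360 - 2780) = (-4434 + 2*10*6)*(-2420) = (-4434 + 120)*(-2420) = -4314*(-2420) = 10439880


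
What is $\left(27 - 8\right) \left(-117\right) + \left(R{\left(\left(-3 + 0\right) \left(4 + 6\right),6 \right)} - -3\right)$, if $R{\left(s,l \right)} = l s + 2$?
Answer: $-2398$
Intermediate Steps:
$R{\left(s,l \right)} = 2 + l s$
$\left(27 - 8\right) \left(-117\right) + \left(R{\left(\left(-3 + 0\right) \left(4 + 6\right),6 \right)} - -3\right) = \left(27 - 8\right) \left(-117\right) + \left(\left(2 + 6 \left(-3 + 0\right) \left(4 + 6\right)\right) - -3\right) = 19 \left(-117\right) + \left(\left(2 + 6 \left(\left(-3\right) 10\right)\right) + 3\right) = -2223 + \left(\left(2 + 6 \left(-30\right)\right) + 3\right) = -2223 + \left(\left(2 - 180\right) + 3\right) = -2223 + \left(-178 + 3\right) = -2223 - 175 = -2398$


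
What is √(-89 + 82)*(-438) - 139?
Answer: -139 - 438*I*√7 ≈ -139.0 - 1158.8*I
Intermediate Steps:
√(-89 + 82)*(-438) - 139 = √(-7)*(-438) - 139 = (I*√7)*(-438) - 139 = -438*I*√7 - 139 = -139 - 438*I*√7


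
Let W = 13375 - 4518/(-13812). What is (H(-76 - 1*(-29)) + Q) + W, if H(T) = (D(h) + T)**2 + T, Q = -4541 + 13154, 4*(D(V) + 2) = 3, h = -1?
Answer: 446945079/18416 ≈ 24269.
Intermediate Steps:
D(V) = -5/4 (D(V) = -2 + (1/4)*3 = -2 + 3/4 = -5/4)
Q = 8613
H(T) = T + (-5/4 + T)**2 (H(T) = (-5/4 + T)**2 + T = T + (-5/4 + T)**2)
W = 30790003/2302 (W = 13375 - 4518*(-1/13812) = 13375 + 753/2302 = 30790003/2302 ≈ 13375.)
(H(-76 - 1*(-29)) + Q) + W = (((-76 - 1*(-29)) + (-5 + 4*(-76 - 1*(-29)))**2/16) + 8613) + 30790003/2302 = (((-76 + 29) + (-5 + 4*(-76 + 29))**2/16) + 8613) + 30790003/2302 = ((-47 + (-5 + 4*(-47))**2/16) + 8613) + 30790003/2302 = ((-47 + (-5 - 188)**2/16) + 8613) + 30790003/2302 = ((-47 + (1/16)*(-193)**2) + 8613) + 30790003/2302 = ((-47 + (1/16)*37249) + 8613) + 30790003/2302 = ((-47 + 37249/16) + 8613) + 30790003/2302 = (36497/16 + 8613) + 30790003/2302 = 174305/16 + 30790003/2302 = 446945079/18416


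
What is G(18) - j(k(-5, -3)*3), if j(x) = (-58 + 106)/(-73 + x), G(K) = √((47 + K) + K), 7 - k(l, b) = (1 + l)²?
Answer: 12/25 + √83 ≈ 9.5904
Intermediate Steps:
k(l, b) = 7 - (1 + l)²
G(K) = √(47 + 2*K)
j(x) = 48/(-73 + x)
G(18) - j(k(-5, -3)*3) = √(47 + 2*18) - 48/(-73 + (7 - (1 - 5)²)*3) = √(47 + 36) - 48/(-73 + (7 - 1*(-4)²)*3) = √83 - 48/(-73 + (7 - 1*16)*3) = √83 - 48/(-73 + (7 - 16)*3) = √83 - 48/(-73 - 9*3) = √83 - 48/(-73 - 27) = √83 - 48/(-100) = √83 - 48*(-1)/100 = √83 - 1*(-12/25) = √83 + 12/25 = 12/25 + √83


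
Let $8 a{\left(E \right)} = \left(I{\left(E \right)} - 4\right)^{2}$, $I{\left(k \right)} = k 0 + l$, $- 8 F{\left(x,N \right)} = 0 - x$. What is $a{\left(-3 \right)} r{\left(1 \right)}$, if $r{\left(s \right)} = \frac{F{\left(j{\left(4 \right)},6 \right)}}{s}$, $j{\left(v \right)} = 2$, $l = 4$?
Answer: $0$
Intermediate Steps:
$F{\left(x,N \right)} = \frac{x}{8}$ ($F{\left(x,N \right)} = - \frac{0 - x}{8} = - \frac{\left(-1\right) x}{8} = \frac{x}{8}$)
$I{\left(k \right)} = 4$ ($I{\left(k \right)} = k 0 + 4 = 0 + 4 = 4$)
$a{\left(E \right)} = 0$ ($a{\left(E \right)} = \frac{\left(4 - 4\right)^{2}}{8} = \frac{0^{2}}{8} = \frac{1}{8} \cdot 0 = 0$)
$r{\left(s \right)} = \frac{1}{4 s}$ ($r{\left(s \right)} = \frac{\frac{1}{8} \cdot 2}{s} = \frac{1}{4 s}$)
$a{\left(-3 \right)} r{\left(1 \right)} = 0 \frac{1}{4 \cdot 1} = 0 \cdot \frac{1}{4} \cdot 1 = 0 \cdot \frac{1}{4} = 0$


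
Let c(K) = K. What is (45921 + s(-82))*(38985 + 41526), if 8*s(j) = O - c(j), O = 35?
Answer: 29586584835/8 ≈ 3.6983e+9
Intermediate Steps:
s(j) = 35/8 - j/8 (s(j) = (35 - j)/8 = 35/8 - j/8)
(45921 + s(-82))*(38985 + 41526) = (45921 + (35/8 - 1/8*(-82)))*(38985 + 41526) = (45921 + (35/8 + 41/4))*80511 = (45921 + 117/8)*80511 = (367485/8)*80511 = 29586584835/8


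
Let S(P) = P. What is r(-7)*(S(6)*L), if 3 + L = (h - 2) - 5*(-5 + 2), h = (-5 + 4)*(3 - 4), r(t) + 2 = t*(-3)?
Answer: 1254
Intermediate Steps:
r(t) = -2 - 3*t (r(t) = -2 + t*(-3) = -2 - 3*t)
h = 1 (h = -1*(-1) = 1)
L = 11 (L = -3 + ((1 - 2) - 5*(-5 + 2)) = -3 + (-1 - 5*(-3)) = -3 + (-1 + 15) = -3 + 14 = 11)
r(-7)*(S(6)*L) = (-2 - 3*(-7))*(6*11) = (-2 + 21)*66 = 19*66 = 1254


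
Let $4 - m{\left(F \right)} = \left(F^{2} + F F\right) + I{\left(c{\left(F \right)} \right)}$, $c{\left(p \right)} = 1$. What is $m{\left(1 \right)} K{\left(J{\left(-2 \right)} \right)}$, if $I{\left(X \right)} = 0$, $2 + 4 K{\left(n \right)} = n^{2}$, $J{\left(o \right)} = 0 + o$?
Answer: $1$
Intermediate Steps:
$J{\left(o \right)} = o$
$K{\left(n \right)} = - \frac{1}{2} + \frac{n^{2}}{4}$
$m{\left(F \right)} = 4 - 2 F^{2}$ ($m{\left(F \right)} = 4 - \left(\left(F^{2} + F F\right) + 0\right) = 4 - \left(\left(F^{2} + F^{2}\right) + 0\right) = 4 - \left(2 F^{2} + 0\right) = 4 - 2 F^{2}$)
$m{\left(1 \right)} K{\left(J{\left(-2 \right)} \right)} = \left(4 - 2 \cdot 1^{2}\right) \left(- \frac{1}{2} + \frac{\left(-2\right)^{2}}{4}\right) = \left(4 - 2\right) \left(- \frac{1}{2} + \frac{1}{4} \cdot 4\right) = \left(4 - 2\right) \left(- \frac{1}{2} + 1\right) = 2 \cdot \frac{1}{2} = 1$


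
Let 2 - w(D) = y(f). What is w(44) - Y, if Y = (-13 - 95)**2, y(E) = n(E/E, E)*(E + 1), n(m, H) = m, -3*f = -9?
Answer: -11666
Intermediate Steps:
f = 3 (f = -1/3*(-9) = 3)
y(E) = 1 + E (y(E) = (E/E)*(E + 1) = 1*(1 + E) = 1 + E)
w(D) = -2 (w(D) = 2 - (1 + 3) = 2 - 1*4 = 2 - 4 = -2)
Y = 11664 (Y = (-108)**2 = 11664)
w(44) - Y = -2 - 1*11664 = -2 - 11664 = -11666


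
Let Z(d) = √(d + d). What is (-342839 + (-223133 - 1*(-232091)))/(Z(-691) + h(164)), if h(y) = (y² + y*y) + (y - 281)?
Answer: -17921062675/2881007007 + 333881*I*√1382/2881007007 ≈ -6.2204 + 0.0043083*I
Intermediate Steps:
Z(d) = √2*√d (Z(d) = √(2*d) = √2*√d)
h(y) = -281 + y + 2*y² (h(y) = (y² + y²) + (-281 + y) = 2*y² + (-281 + y) = -281 + y + 2*y²)
(-342839 + (-223133 - 1*(-232091)))/(Z(-691) + h(164)) = (-342839 + (-223133 - 1*(-232091)))/(√2*√(-691) + (-281 + 164 + 2*164²)) = (-342839 + (-223133 + 232091))/(√2*(I*√691) + (-281 + 164 + 2*26896)) = (-342839 + 8958)/(I*√1382 + (-281 + 164 + 53792)) = -333881/(I*√1382 + 53675) = -333881/(53675 + I*√1382)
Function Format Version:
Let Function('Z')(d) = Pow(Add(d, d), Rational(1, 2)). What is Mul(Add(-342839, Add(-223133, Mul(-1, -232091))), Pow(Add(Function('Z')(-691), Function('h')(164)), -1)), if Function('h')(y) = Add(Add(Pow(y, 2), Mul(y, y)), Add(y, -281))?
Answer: Add(Rational(-17921062675, 2881007007), Mul(Rational(333881, 2881007007), I, Pow(1382, Rational(1, 2)))) ≈ Add(-6.2204, Mul(0.0043083, I))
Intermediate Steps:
Function('Z')(d) = Mul(Pow(2, Rational(1, 2)), Pow(d, Rational(1, 2))) (Function('Z')(d) = Pow(Mul(2, d), Rational(1, 2)) = Mul(Pow(2, Rational(1, 2)), Pow(d, Rational(1, 2))))
Function('h')(y) = Add(-281, y, Mul(2, Pow(y, 2))) (Function('h')(y) = Add(Add(Pow(y, 2), Pow(y, 2)), Add(-281, y)) = Add(Mul(2, Pow(y, 2)), Add(-281, y)) = Add(-281, y, Mul(2, Pow(y, 2))))
Mul(Add(-342839, Add(-223133, Mul(-1, -232091))), Pow(Add(Function('Z')(-691), Function('h')(164)), -1)) = Mul(Add(-342839, Add(-223133, Mul(-1, -232091))), Pow(Add(Mul(Pow(2, Rational(1, 2)), Pow(-691, Rational(1, 2))), Add(-281, 164, Mul(2, Pow(164, 2)))), -1)) = Mul(Add(-342839, Add(-223133, 232091)), Pow(Add(Mul(Pow(2, Rational(1, 2)), Mul(I, Pow(691, Rational(1, 2)))), Add(-281, 164, Mul(2, 26896))), -1)) = Mul(Add(-342839, 8958), Pow(Add(Mul(I, Pow(1382, Rational(1, 2))), Add(-281, 164, 53792)), -1)) = Mul(-333881, Pow(Add(Mul(I, Pow(1382, Rational(1, 2))), 53675), -1)) = Mul(-333881, Pow(Add(53675, Mul(I, Pow(1382, Rational(1, 2)))), -1))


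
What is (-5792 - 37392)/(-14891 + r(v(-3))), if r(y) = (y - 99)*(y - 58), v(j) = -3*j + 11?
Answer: 43184/11889 ≈ 3.6323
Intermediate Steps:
v(j) = 11 - 3*j
r(y) = (-99 + y)*(-58 + y)
(-5792 - 37392)/(-14891 + r(v(-3))) = (-5792 - 37392)/(-14891 + (5742 + (11 - 3*(-3))² - 157*(11 - 3*(-3)))) = -43184/(-14891 + (5742 + (11 + 9)² - 157*(11 + 9))) = -43184/(-14891 + (5742 + 20² - 157*20)) = -43184/(-14891 + (5742 + 400 - 3140)) = -43184/(-14891 + 3002) = -43184/(-11889) = -43184*(-1/11889) = 43184/11889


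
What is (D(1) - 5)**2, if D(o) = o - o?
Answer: 25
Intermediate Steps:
D(o) = 0
(D(1) - 5)**2 = (0 - 5)**2 = (-5)**2 = 25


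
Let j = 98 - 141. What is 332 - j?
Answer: 375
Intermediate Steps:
j = -43
332 - j = 332 - 1*(-43) = 332 + 43 = 375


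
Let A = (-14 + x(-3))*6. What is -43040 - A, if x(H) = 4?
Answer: -42980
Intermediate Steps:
A = -60 (A = (-14 + 4)*6 = -10*6 = -60)
-43040 - A = -43040 - 1*(-60) = -43040 + 60 = -42980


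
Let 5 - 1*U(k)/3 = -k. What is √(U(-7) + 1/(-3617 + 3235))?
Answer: I*√875926/382 ≈ 2.45*I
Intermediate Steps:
U(k) = 15 + 3*k (U(k) = 15 - (-3)*k = 15 + 3*k)
√(U(-7) + 1/(-3617 + 3235)) = √((15 + 3*(-7)) + 1/(-3617 + 3235)) = √((15 - 21) + 1/(-382)) = √(-6 - 1/382) = √(-2293/382) = I*√875926/382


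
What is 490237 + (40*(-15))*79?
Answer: 442837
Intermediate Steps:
490237 + (40*(-15))*79 = 490237 - 600*79 = 490237 - 47400 = 442837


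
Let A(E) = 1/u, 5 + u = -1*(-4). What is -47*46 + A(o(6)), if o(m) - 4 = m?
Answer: -2163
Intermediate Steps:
o(m) = 4 + m
u = -1 (u = -5 - 1*(-4) = -5 + 4 = -1)
A(E) = -1 (A(E) = 1/(-1) = -1)
-47*46 + A(o(6)) = -47*46 - 1 = -2162 - 1 = -2163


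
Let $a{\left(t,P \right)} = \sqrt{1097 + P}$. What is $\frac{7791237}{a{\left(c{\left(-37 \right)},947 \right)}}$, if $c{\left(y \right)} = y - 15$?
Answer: $\frac{7791237 \sqrt{511}}{1022} \approx 1.7233 \cdot 10^{5}$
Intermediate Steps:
$c{\left(y \right)} = -15 + y$
$\frac{7791237}{a{\left(c{\left(-37 \right)},947 \right)}} = \frac{7791237}{\sqrt{1097 + 947}} = \frac{7791237}{\sqrt{2044}} = \frac{7791237}{2 \sqrt{511}} = 7791237 \frac{\sqrt{511}}{1022} = \frac{7791237 \sqrt{511}}{1022}$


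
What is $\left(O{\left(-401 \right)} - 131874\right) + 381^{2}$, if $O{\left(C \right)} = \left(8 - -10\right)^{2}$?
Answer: $13611$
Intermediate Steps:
$O{\left(C \right)} = 324$ ($O{\left(C \right)} = \left(8 + 10\right)^{2} = 18^{2} = 324$)
$\left(O{\left(-401 \right)} - 131874\right) + 381^{2} = \left(324 - 131874\right) + 381^{2} = \left(324 - 131874\right) + 145161 = -131550 + 145161 = 13611$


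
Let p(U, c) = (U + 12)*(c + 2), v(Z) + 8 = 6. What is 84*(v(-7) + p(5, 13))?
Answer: 21252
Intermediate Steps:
v(Z) = -2 (v(Z) = -8 + 6 = -2)
p(U, c) = (2 + c)*(12 + U) (p(U, c) = (12 + U)*(2 + c) = (2 + c)*(12 + U))
84*(v(-7) + p(5, 13)) = 84*(-2 + (24 + 2*5 + 12*13 + 5*13)) = 84*(-2 + (24 + 10 + 156 + 65)) = 84*(-2 + 255) = 84*253 = 21252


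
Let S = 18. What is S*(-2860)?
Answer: -51480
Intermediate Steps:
S*(-2860) = 18*(-2860) = -51480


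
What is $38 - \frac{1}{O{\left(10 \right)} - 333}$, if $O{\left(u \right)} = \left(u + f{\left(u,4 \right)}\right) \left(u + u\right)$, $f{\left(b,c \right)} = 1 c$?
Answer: $\frac{2015}{53} \approx 38.019$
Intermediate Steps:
$f{\left(b,c \right)} = c$
$O{\left(u \right)} = 2 u \left(4 + u\right)$ ($O{\left(u \right)} = \left(u + 4\right) \left(u + u\right) = \left(4 + u\right) 2 u = 2 u \left(4 + u\right)$)
$38 - \frac{1}{O{\left(10 \right)} - 333} = 38 - \frac{1}{2 \cdot 10 \left(4 + 10\right) - 333} = 38 - \frac{1}{2 \cdot 10 \cdot 14 - 333} = 38 - \frac{1}{280 - 333} = 38 - \frac{1}{-53} = 38 - - \frac{1}{53} = 38 + \frac{1}{53} = \frac{2015}{53}$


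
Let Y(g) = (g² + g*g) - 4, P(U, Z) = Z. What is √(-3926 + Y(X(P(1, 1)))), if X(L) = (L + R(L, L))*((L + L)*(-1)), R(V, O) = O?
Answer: I*√3898 ≈ 62.434*I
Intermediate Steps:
X(L) = -4*L² (X(L) = (L + L)*((L + L)*(-1)) = (2*L)*((2*L)*(-1)) = (2*L)*(-2*L) = -4*L²)
Y(g) = -4 + 2*g² (Y(g) = (g² + g²) - 4 = 2*g² - 4 = -4 + 2*g²)
√(-3926 + Y(X(P(1, 1)))) = √(-3926 + (-4 + 2*(-4*1²)²)) = √(-3926 + (-4 + 2*(-4*1)²)) = √(-3926 + (-4 + 2*(-4)²)) = √(-3926 + (-4 + 2*16)) = √(-3926 + (-4 + 32)) = √(-3926 + 28) = √(-3898) = I*√3898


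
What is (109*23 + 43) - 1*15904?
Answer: -13354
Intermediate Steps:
(109*23 + 43) - 1*15904 = (2507 + 43) - 15904 = 2550 - 15904 = -13354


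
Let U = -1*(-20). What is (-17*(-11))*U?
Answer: 3740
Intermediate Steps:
U = 20
(-17*(-11))*U = -17*(-11)*20 = 187*20 = 3740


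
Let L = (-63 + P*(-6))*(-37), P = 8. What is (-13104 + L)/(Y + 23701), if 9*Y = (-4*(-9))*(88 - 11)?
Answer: -2999/8003 ≈ -0.37473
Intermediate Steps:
Y = 308 (Y = ((-4*(-9))*(88 - 11))/9 = (36*77)/9 = (⅑)*2772 = 308)
L = 4107 (L = (-63 + 8*(-6))*(-37) = (-63 - 48)*(-37) = -111*(-37) = 4107)
(-13104 + L)/(Y + 23701) = (-13104 + 4107)/(308 + 23701) = -8997/24009 = -8997*1/24009 = -2999/8003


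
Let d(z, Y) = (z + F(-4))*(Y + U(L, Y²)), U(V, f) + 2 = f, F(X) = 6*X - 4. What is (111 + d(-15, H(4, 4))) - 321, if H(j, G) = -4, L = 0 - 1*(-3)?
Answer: -640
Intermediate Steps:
L = 3 (L = 0 + 3 = 3)
F(X) = -4 + 6*X
U(V, f) = -2 + f
d(z, Y) = (-28 + z)*(-2 + Y + Y²) (d(z, Y) = (z + (-4 + 6*(-4)))*(Y + (-2 + Y²)) = (z + (-4 - 24))*(-2 + Y + Y²) = (z - 28)*(-2 + Y + Y²) = (-28 + z)*(-2 + Y + Y²))
(111 + d(-15, H(4, 4))) - 321 = (111 + (56 - 28*(-4) - 28*(-4)² - 4*(-15) - 15*(-2 + (-4)²))) - 321 = (111 + (56 + 112 - 28*16 + 60 - 15*(-2 + 16))) - 321 = (111 + (56 + 112 - 448 + 60 - 15*14)) - 321 = (111 + (56 + 112 - 448 + 60 - 210)) - 321 = (111 - 430) - 321 = -319 - 321 = -640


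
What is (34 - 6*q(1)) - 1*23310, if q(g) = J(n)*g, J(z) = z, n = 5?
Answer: -23306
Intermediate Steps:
q(g) = 5*g
(34 - 6*q(1)) - 1*23310 = (34 - 30) - 1*23310 = (34 - 6*5) - 23310 = (34 - 30) - 23310 = 4 - 23310 = -23306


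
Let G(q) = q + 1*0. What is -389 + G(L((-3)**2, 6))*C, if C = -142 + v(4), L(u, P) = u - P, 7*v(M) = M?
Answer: -5693/7 ≈ -813.29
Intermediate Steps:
v(M) = M/7
G(q) = q (G(q) = q + 0 = q)
C = -990/7 (C = -142 + (1/7)*4 = -142 + 4/7 = -990/7 ≈ -141.43)
-389 + G(L((-3)**2, 6))*C = -389 + ((-3)**2 - 1*6)*(-990/7) = -389 + (9 - 6)*(-990/7) = -389 + 3*(-990/7) = -389 - 2970/7 = -5693/7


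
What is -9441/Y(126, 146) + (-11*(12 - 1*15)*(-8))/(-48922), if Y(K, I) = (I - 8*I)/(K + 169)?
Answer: 68126343699/24999142 ≈ 2725.1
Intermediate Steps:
Y(K, I) = -7*I/(169 + K) (Y(K, I) = (-7*I)/(169 + K) = -7*I/(169 + K))
-9441/Y(126, 146) + (-11*(12 - 1*15)*(-8))/(-48922) = -9441/((-7*146/(169 + 126))) + (-11*(12 - 1*15)*(-8))/(-48922) = -9441/((-7*146/295)) + (-11*(12 - 15)*(-8))*(-1/48922) = -9441/((-7*146*1/295)) + (-11*(-3)*(-8))*(-1/48922) = -9441/(-1022/295) + (33*(-8))*(-1/48922) = -9441*(-295/1022) - 264*(-1/48922) = 2785095/1022 + 132/24461 = 68126343699/24999142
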